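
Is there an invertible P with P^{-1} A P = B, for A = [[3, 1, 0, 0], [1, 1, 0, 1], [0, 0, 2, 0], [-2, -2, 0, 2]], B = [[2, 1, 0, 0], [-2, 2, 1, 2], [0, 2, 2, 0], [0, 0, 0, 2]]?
Yes.

Two matrices over a field are similar if and only if they have the same invariant factors.

Both A and B have characteristic polynomial (x - 2)^4 and minimal polynomial (x - 2)^3. Computing further, both have invariant factors x - 2, (x - 2)^3. Hence A and B are similar.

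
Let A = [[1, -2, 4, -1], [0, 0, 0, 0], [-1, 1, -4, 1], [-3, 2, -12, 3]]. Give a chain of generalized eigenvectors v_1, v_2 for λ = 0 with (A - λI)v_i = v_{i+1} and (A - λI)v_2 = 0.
v_1 = [[0, 0, 2, 7]]^T, v_2 = [[1, 0, -1, -3]]^T

We seek v_1 ∈ ker(A^2) \ ker(A), then set v_{i+1} = A v_i.

One such chain is v_1 = [[0, 0, 2, 7]]^T, v_2 = [[1, 0, -1, -3]]^T. Check: A v_2 = [[0, 0, 0, 0]]^T = 0.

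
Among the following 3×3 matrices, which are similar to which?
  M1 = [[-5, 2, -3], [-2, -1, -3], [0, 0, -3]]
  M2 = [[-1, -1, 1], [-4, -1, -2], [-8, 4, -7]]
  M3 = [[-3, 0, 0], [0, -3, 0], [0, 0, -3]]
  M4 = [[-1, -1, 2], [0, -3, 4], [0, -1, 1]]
Characteristic polynomials: χ_{M1} = (x + 3)^3, χ_{M2} = (x + 3)^3, χ_{M3} = (x + 3)^3, χ_{M4} = (x + 1)^3.

{M1, M2}: invariant factors x + 3, (x + 3)^2.

{M3}: invariant factors x + 3, x + 3, x + 3.

{M4}: invariant factors x + 1, (x + 1)^2.

Matrices are similar if and only if their invariant-factor lists agree; the partition into similarity classes is {M1, M2}, {M3}, {M4}.

3 classes: {M1, M2}, {M3}, {M4}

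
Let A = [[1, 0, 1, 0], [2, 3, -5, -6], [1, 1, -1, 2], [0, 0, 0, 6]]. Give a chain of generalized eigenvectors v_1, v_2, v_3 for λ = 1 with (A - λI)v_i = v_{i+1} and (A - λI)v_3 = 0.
We seek v_1 ∈ ker((A - I)^3) \ ker((A - I)^2), then set v_{i+1} = (A - I) v_i.

One such chain is v_1 = [[2, -1, 0, 0]]^T, v_2 = [[0, 2, 1, 0]]^T, v_3 = [[1, -1, 0, 0]]^T. Check: (A - I) v_3 = [[0, 0, 0, 0]]^T = 0.

v_1 = [[2, -1, 0, 0]]^T, v_2 = [[0, 2, 1, 0]]^T, v_3 = [[1, -1, 0, 0]]^T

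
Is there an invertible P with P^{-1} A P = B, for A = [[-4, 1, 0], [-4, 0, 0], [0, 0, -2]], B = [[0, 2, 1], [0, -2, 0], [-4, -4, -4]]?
Two matrices over a field are similar if and only if they have the same invariant factors.

Both A and B have characteristic polynomial (x + 2)^3 and minimal polynomial (x + 2)^2. Computing further, both have invariant factors x + 2, (x + 2)^2. Hence A and B are similar.

Yes.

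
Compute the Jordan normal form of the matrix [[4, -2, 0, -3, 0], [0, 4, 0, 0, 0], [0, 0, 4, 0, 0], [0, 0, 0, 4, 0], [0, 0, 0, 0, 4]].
J = [[4, 1, 0, 0, 0], [0, 4, 0, 0, 0], [0, 0, 4, 0, 0], [0, 0, 0, 4, 0], [0, 0, 0, 0, 4]]

The characteristic polynomial is det(xI - A) = (x - 4)^5, so the eigenvalues are 4 (algebraic multiplicity 5).

For λ = 4: rank(A - 4I) = 1, rank((A - 4I)^2) = 0. The eigenspace has dimension 5 - 1 = 4, so there are 4 Jordan blocks; the rank sequence gives block sizes [2, 1, 1, 1].

Assembling the blocks gives the Jordan form J above.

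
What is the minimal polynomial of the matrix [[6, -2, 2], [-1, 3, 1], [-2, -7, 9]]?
m_A(x) = (x - 6)^3

The characteristic polynomial factors as (x - 6)^3. The minimal polynomial is ∏(x - λ)^{k_λ} where k_λ is the size of the largest Jordan block at λ.

For λ = 6: rank(A - 6I) = 2, and the largest Jordan block has size 3 (the smallest k with rank((A - 6I)^k) = rank((A - 6I)^(k+1))).

So m_A(x) = (x - 6)^3.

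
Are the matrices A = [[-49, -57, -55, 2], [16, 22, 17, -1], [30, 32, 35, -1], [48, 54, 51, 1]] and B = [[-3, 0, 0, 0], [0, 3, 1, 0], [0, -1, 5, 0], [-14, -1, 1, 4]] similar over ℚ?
Yes.

Two matrices over a field are similar if and only if they have the same invariant factors.

Both A and B have characteristic polynomial (x - 4)^3(x + 3) and minimal polynomial (x - 4)^2(x + 3). Computing further, both have invariant factors x - 4, (x - 4)^2(x + 3). Hence A and B are similar.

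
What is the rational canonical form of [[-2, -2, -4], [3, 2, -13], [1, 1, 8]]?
The invariant factors of A (the non-unit diagonal entries of the Smith normal form of xI - A over ℚ[x]) are (x - 4)(x - 3)(x - 1), each dividing the next. The characteristic polynomial is their product, (x - 4)(x - 3)(x - 1).

The rational canonical form is the block-diagonal matrix of companion matrices C(f_i):
R = [[0, 0, 12], [1, 0, -19], [0, 1, 8]].

R = [[0, 0, 12], [1, 0, -19], [0, 1, 8]]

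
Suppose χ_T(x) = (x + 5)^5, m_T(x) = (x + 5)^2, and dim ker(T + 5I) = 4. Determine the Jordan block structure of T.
λ = -5: algebraic multiplicity 5 (exponent in χ_T), largest block size 2 (exponent in m_T), 4 blocks (geometric multiplicity). These force block sizes [2, 1, 1, 1].

Jordan blocks: (-5, 2), (-5, 1), (-5, 1), (-5, 1)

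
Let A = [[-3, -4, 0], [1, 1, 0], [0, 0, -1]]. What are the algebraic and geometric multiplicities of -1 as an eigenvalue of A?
algebraic multiplicity 3, geometric multiplicity 2

The characteristic polynomial is (x + 1)^3, so the factor x + 1 appears with exponent 3: the algebraic multiplicity is 3.

rank(A + I) = 1, so the eigenspace has dimension 3 - 1 = 2: the geometric multiplicity is 2.

Since 2 < 3, A is not diagonalizable.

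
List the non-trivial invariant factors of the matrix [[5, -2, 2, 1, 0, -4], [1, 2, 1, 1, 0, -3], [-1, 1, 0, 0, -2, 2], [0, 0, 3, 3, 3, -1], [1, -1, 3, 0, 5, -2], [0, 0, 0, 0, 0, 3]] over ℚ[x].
(x - 3)^3, (x - 3)^3

The Jordan structure of A has elementary divisors (x - 3)^3, (x - 3)^3. Arranging the block sizes at each eigenvalue in decreasing order and taking row products gives the invariant factors.

Invariant factors (smallest first, each dividing the next): (x - 3)^3, (x - 3)^3.

Check: the last factor (x - 3)^3 is the minimal polynomial, and the product (x - 3)^6 is the characteristic polynomial.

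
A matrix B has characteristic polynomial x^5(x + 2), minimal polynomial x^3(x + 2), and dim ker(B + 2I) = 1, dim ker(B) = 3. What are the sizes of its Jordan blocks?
Jordan blocks: (-2, 1), (0, 3), (0, 1), (0, 1)

λ = -2: algebraic multiplicity 1 (exponent in χ_B), largest block size 1 (exponent in m_B), 1 block (geometric multiplicity). This forces block sizes [1].
λ = 0: algebraic multiplicity 5 (exponent in χ_B), largest block size 3 (exponent in m_B), 3 blocks (geometric multiplicity). These force block sizes [3, 1, 1].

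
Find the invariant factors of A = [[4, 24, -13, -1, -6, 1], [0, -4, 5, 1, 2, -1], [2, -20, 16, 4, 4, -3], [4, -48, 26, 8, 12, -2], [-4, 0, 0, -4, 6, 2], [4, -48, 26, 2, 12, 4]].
The Jordan structure of A has elementary divisors (x - 4), (x - 6)^3, (x - 6), (x - 6). Arranging the block sizes at each eigenvalue in decreasing order and taking row products gives the invariant factors.

Invariant factors (smallest first, each dividing the next): x - 6, x - 6, (x - 6)^3(x - 4).

Check: the last factor (x - 6)^3(x - 4) is the minimal polynomial, and the product (x - 6)^5(x - 4) is the characteristic polynomial.

x - 6, x - 6, (x - 6)^3(x - 4)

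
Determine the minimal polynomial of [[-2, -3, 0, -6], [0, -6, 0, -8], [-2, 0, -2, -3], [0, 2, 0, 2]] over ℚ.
The characteristic polynomial factors as (x + 2)^4. The minimal polynomial is ∏(x - λ)^{k_λ} where k_λ is the size of the largest Jordan block at λ.

For λ = -2: rank(A + 2I) = 2, and the largest Jordan block has size 2 (the smallest k with rank((A + 2I)^k) = rank((A + 2I)^(k+1))).

So m_A(x) = (x + 2)^2.

m_A(x) = (x + 2)^2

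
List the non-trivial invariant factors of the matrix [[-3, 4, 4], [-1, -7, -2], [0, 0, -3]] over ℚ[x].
(x + 3)(x + 5)^2

The Jordan structure of A has elementary divisors (x + 5)^2, (x + 3). Arranging the block sizes at each eigenvalue in decreasing order and taking row products gives the invariant factors.

Invariant factors (smallest first, each dividing the next): (x + 3)(x + 5)^2.

Check: the last factor (x + 3)(x + 5)^2 is the minimal polynomial, and the product (x + 3)(x + 5)^2 is the characteristic polynomial.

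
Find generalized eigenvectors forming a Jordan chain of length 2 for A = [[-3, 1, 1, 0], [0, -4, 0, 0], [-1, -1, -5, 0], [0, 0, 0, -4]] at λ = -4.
We seek v_1 ∈ ker((A + 4I)^2) \ ker(A + 4I), then set v_{i+1} = (A + 4I) v_i.

One such chain is v_1 = [[0, 1, 0, 0]]^T, v_2 = [[1, 0, -1, 0]]^T. Check: (A + 4I) v_2 = [[0, 0, 0, 0]]^T = 0.

v_1 = [[0, 1, 0, 0]]^T, v_2 = [[1, 0, -1, 0]]^T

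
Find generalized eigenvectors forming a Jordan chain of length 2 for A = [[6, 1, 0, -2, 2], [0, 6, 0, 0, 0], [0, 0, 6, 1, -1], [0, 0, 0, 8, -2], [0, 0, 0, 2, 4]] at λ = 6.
We seek v_1 ∈ ker((A - 6I)^2) \ ker(A - 6I), then set v_{i+1} = (A - 6I) v_i.

One such chain is v_1 = [[-1, 1, 2, 4, 4]]^T, v_2 = [[1, 0, 0, 0, 0]]^T. Check: (A - 6I) v_2 = [[0, 0, 0, 0, 0]]^T = 0.

v_1 = [[-1, 1, 2, 4, 4]]^T, v_2 = [[1, 0, 0, 0, 0]]^T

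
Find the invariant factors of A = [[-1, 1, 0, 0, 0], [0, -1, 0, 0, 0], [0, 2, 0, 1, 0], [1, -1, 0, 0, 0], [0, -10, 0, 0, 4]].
x^2(x - 4)(x + 1)^2

The Jordan structure of A has elementary divisors (x + 1)^2, x^2, (x - 4). Arranging the block sizes at each eigenvalue in decreasing order and taking row products gives the invariant factors.

Invariant factors (smallest first, each dividing the next): x^2(x - 4)(x + 1)^2.

Check: the last factor x^2(x - 4)(x + 1)^2 is the minimal polynomial, and the product x^2(x - 4)(x + 1)^2 is the characteristic polynomial.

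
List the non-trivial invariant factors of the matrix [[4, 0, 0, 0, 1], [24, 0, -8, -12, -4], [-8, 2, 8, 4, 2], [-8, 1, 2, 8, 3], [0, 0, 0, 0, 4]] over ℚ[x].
x - 4, (x - 6)^2(x - 4)^2

The Jordan structure of A has elementary divisors (x - 4)^2, (x - 4), (x - 6)^2. Arranging the block sizes at each eigenvalue in decreasing order and taking row products gives the invariant factors.

Invariant factors (smallest first, each dividing the next): x - 4, (x - 6)^2(x - 4)^2.

Check: the last factor (x - 6)^2(x - 4)^2 is the minimal polynomial, and the product (x - 6)^2(x - 4)^3 is the characteristic polynomial.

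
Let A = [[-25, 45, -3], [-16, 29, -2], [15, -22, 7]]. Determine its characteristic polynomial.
χ_A(x) = (x - 6)^2(x + 1)

xI - A = [[x + 25, -45, 3], [16, x - 29, 2], [-15, 22, x - 7]].

Expanding det(xI - A) along the first row:
det(xI - A) = + (x + 25)·det([[x - 29, 2], [22, x - 7]]) - (-45)·det([[16, 2], [-15, x - 7]]) + (3)·det([[16, x - 29], [-15, 22]]).

Evaluating gives χ_A(x) = x^3 - 11x^2 + 24x + 36 = (x - 6)^2(x + 1).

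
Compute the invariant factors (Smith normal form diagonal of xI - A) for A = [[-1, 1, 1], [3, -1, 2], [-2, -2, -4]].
The Jordan structure of A has elementary divisors (x + 2)^3. Arranging the block sizes at each eigenvalue in decreasing order and taking row products gives the invariant factors.

Invariant factors (smallest first, each dividing the next): (x + 2)^3.

Check: the last factor (x + 2)^3 is the minimal polynomial, and the product (x + 2)^3 is the characteristic polynomial.

(x + 2)^3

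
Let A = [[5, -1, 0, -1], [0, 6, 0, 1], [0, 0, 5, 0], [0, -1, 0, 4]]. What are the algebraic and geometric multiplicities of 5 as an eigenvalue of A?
The characteristic polynomial is (x - 5)^4, so the factor x - 5 appears with exponent 4: the algebraic multiplicity is 4.

rank(A - 5I) = 1, so the eigenspace has dimension 4 - 1 = 3: the geometric multiplicity is 3.

Since 3 < 4, A is not diagonalizable.

algebraic multiplicity 4, geometric multiplicity 3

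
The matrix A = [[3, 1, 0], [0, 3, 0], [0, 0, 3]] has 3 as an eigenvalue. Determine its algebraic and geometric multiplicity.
algebraic multiplicity 3, geometric multiplicity 2

The characteristic polynomial is (x - 3)^3, so the factor x - 3 appears with exponent 3: the algebraic multiplicity is 3.

rank(A - 3I) = 1, so the eigenspace has dimension 3 - 1 = 2: the geometric multiplicity is 2.

Since 2 < 3, A is not diagonalizable.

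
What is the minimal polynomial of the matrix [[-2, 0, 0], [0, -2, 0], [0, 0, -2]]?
m_A(x) = x + 2

The characteristic polynomial factors as (x + 2)^3. The minimal polynomial is ∏(x - λ)^{k_λ} where k_λ is the size of the largest Jordan block at λ.

For λ = -2: rank(A + 2I) = 0, and the largest Jordan block has size 1 (the smallest k with rank((A + 2I)^k) = rank((A + 2I)^(k+1))).

So m_A(x) = x + 2.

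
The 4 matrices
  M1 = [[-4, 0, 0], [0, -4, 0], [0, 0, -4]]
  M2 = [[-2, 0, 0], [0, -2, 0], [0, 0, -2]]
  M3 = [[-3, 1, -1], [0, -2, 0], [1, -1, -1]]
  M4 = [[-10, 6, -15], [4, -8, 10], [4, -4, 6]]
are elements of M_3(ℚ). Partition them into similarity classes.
Characteristic polynomials: χ_{M1} = (x + 4)^3, χ_{M2} = (x + 2)^3, χ_{M3} = (x + 2)^3, χ_{M4} = (x + 4)^3.

{M1}: invariant factors x + 4, x + 4, x + 4.

{M2}: invariant factors x + 2, x + 2, x + 2.

{M3}: invariant factors x + 2, (x + 2)^2.

{M4}: invariant factors x + 4, (x + 4)^2.

Matrices are similar if and only if their invariant-factor lists agree; the partition into similarity classes is {M1}, {M2}, {M3}, {M4}.

4 classes: {M1}, {M2}, {M3}, {M4}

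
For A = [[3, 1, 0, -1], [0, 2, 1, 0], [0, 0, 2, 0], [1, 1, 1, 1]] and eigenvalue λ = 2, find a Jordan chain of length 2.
We seek v_1 ∈ ker((A - 2I)^2) \ ker(A - 2I), then set v_{i+1} = (A - 2I) v_i.

One such chain is v_1 = [[1, 1, 0, 1]]^T, v_2 = [[1, 0, 0, 1]]^T. Check: (A - 2I) v_2 = [[0, 0, 0, 0]]^T = 0.

v_1 = [[1, 1, 0, 1]]^T, v_2 = [[1, 0, 0, 1]]^T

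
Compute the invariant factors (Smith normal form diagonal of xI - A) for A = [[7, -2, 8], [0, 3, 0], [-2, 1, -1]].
x - 3, (x - 3)^2

The Jordan structure of A has elementary divisors (x - 3)^2, (x - 3). Arranging the block sizes at each eigenvalue in decreasing order and taking row products gives the invariant factors.

Invariant factors (smallest first, each dividing the next): x - 3, (x - 3)^2.

Check: the last factor (x - 3)^2 is the minimal polynomial, and the product (x - 3)^3 is the characteristic polynomial.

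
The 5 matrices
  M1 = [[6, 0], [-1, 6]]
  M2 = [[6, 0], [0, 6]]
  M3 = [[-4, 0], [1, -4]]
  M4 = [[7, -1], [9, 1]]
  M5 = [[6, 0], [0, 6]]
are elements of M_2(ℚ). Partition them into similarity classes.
Characteristic polynomials: χ_{M1} = (x - 6)^2, χ_{M2} = (x - 6)^2, χ_{M3} = (x + 4)^2, χ_{M4} = (x - 4)^2, χ_{M5} = (x - 6)^2.

{M1}: invariant factors (x - 6)^2.

{M2, M5}: invariant factors x - 6, x - 6.

{M3}: invariant factors (x + 4)^2.

{M4}: invariant factors (x - 4)^2.

Matrices are similar if and only if their invariant-factor lists agree; the partition into similarity classes is {M1}, {M2, M5}, {M3}, {M4}.

4 classes: {M1}, {M2, M5}, {M3}, {M4}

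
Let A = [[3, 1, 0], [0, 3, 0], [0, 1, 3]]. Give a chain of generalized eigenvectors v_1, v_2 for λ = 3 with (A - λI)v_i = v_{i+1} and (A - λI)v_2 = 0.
We seek v_1 ∈ ker((A - 3I)^2) \ ker(A - 3I), then set v_{i+1} = (A - 3I) v_i.

One such chain is v_1 = [[6, 1, 4]]^T, v_2 = [[1, 0, 1]]^T. Check: (A - 3I) v_2 = [[0, 0, 0]]^T = 0.

v_1 = [[6, 1, 4]]^T, v_2 = [[1, 0, 1]]^T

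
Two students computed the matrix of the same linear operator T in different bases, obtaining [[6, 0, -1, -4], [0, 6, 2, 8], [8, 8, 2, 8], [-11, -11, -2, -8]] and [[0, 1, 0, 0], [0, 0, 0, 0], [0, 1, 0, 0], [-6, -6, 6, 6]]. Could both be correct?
No.

Both have characteristic polynomial x^3(x - 6), but the minimal polynomial of A is x^3(x - 6) while the minimal polynomial of B is x^2(x - 6). The minimal polynomial is a similarity invariant, so A and B are not similar.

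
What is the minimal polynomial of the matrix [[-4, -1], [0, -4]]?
m_A(x) = (x + 4)^2

The characteristic polynomial factors as (x + 4)^2. The minimal polynomial is ∏(x - λ)^{k_λ} where k_λ is the size of the largest Jordan block at λ.

For λ = -4: rank(A + 4I) = 1, and the largest Jordan block has size 2 (the smallest k with rank((A + 4I)^k) = rank((A + 4I)^(k+1))).

So m_A(x) = (x + 4)^2.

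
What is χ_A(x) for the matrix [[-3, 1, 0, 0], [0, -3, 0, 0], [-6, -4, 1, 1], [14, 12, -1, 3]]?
χ_A(x) = (x - 2)^2(x + 3)^2

xI - A = [[x + 3, -1, 0, 0], [0, x + 3, 0, 0], [6, 4, x - 1, -1], [-14, -12, 1, x - 3]].

Expanding det(xI - A) along the first row:
det(xI - A) = + (x + 3)·det([[x + 3, 0, 0], [4, x - 1, -1], [-12, 1, x - 3]]) - (-1)·det([[0, 0, 0], [6, x - 1, -1], [-14, 1, x - 3]]) + (0)·det([[0, x + 3, 0], [6, 4, -1], [-14, -12, x - 3]]) - (0)·det([[0, x + 3, 0], [6, 4, x - 1], [-14, -12, 1]]).

Evaluating gives χ_A(x) = x^4 + 2x^3 - 11x^2 - 12x + 36 = (x - 2)^2(x + 3)^2.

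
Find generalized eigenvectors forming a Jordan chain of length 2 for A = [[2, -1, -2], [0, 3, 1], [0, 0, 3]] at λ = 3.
We seek v_1 ∈ ker((A - 3I)^2) \ ker(A - 3I), then set v_{i+1} = (A - 3I) v_i.

One such chain is v_1 = [[-1, 0, 1]]^T, v_2 = [[-1, 1, 0]]^T. Check: (A - 3I) v_2 = [[0, 0, 0]]^T = 0.

v_1 = [[-1, 0, 1]]^T, v_2 = [[-1, 1, 0]]^T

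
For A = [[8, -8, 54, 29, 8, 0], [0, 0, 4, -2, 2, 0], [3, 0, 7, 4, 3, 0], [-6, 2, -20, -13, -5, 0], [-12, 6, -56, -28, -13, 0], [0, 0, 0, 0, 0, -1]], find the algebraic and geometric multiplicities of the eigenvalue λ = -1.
The characteristic polynomial is (x + 1)^4(x + 4)^2, so the factor x + 1 appears with exponent 4: the algebraic multiplicity is 4.

rank(A + I) = 4, so the eigenspace has dimension 6 - 4 = 2: the geometric multiplicity is 2.

Since 2 < 4, A is not diagonalizable.

algebraic multiplicity 4, geometric multiplicity 2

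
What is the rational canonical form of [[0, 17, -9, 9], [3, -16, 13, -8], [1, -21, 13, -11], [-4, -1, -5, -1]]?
R = [[0, 0, 0, 4], [1, 0, 0, 5], [0, 1, 0, 1], [0, 0, 1, -4]]

The invariant factors of A (the non-unit diagonal entries of the Smith normal form of xI - A over ℚ[x]) are (x + 4)(x^3 - x - 1), each dividing the next. The characteristic polynomial is their product, (x + 4)(x^3 - x - 1).

The rational canonical form is the block-diagonal matrix of companion matrices C(f_i):
R = [[0, 0, 0, 4], [1, 0, 0, 5], [0, 1, 0, 1], [0, 0, 1, -4]].

Note the characteristic polynomial does not split into linear factors over ℚ, so A has no Jordan form over ℚ; the rational canonical form exists over any field.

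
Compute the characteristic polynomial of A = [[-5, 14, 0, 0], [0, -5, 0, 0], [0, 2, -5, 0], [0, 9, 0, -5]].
χ_A(x) = (x + 5)^4

xI - A = [[x + 5, -14, 0, 0], [0, x + 5, 0, 0], [0, -2, x + 5, 0], [0, -9, 0, x + 5]].

Expanding det(xI - A) along the first row:
det(xI - A) = + (x + 5)·det([[x + 5, 0, 0], [-2, x + 5, 0], [-9, 0, x + 5]]) - (-14)·det([[0, 0, 0], [0, x + 5, 0], [0, 0, x + 5]]) + (0)·det([[0, x + 5, 0], [0, -2, 0], [0, -9, x + 5]]) - (0)·det([[0, x + 5, 0], [0, -2, x + 5], [0, -9, 0]]).

Evaluating gives χ_A(x) = x^4 + 20x^3 + 150x^2 + 500x + 625 = (x + 5)^4.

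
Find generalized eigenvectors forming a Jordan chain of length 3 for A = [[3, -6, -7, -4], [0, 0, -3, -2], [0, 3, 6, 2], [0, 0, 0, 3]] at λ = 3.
v_1 = [[1, 2, 1, -5]]^T, v_2 = [[1, 1, -1, 0]]^T, v_3 = [[1, 0, 0, 0]]^T

We seek v_1 ∈ ker((A - 3I)^3) \ ker((A - 3I)^2), then set v_{i+1} = (A - 3I) v_i.

One such chain is v_1 = [[1, 2, 1, -5]]^T, v_2 = [[1, 1, -1, 0]]^T, v_3 = [[1, 0, 0, 0]]^T. Check: (A - 3I) v_3 = [[0, 0, 0, 0]]^T = 0.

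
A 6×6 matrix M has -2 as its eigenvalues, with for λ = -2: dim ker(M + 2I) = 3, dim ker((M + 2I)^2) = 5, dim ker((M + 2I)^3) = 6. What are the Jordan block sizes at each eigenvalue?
λ = -2: successive nullity increments [3, 2, 1] count blocks of size ≥ k; block sizes are [3, 2, 1].

Jordan blocks: (-2, 3), (-2, 2), (-2, 1)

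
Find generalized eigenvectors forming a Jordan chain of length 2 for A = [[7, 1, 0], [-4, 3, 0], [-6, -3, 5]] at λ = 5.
v_1 = [[0, 1, 2]]^T, v_2 = [[1, -2, -3]]^T

We seek v_1 ∈ ker((A - 5I)^2) \ ker(A - 5I), then set v_{i+1} = (A - 5I) v_i.

One such chain is v_1 = [[0, 1, 2]]^T, v_2 = [[1, -2, -3]]^T. Check: (A - 5I) v_2 = [[0, 0, 0]]^T = 0.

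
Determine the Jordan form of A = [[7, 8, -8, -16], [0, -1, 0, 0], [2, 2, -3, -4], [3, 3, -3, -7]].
J = [[-1, 1, 0, 0], [0, -1, 0, 0], [0, 0, -1, 0], [0, 0, 0, -1]]

The characteristic polynomial is det(xI - A) = (x + 1)^4, so the eigenvalues are -1 (algebraic multiplicity 4).

For λ = -1: rank(A + I) = 1, rank((A + I)^2) = 0. The eigenspace has dimension 4 - 1 = 3, so there are 3 Jordan blocks; the rank sequence gives block sizes [2, 1, 1].

Assembling the blocks gives the Jordan form J above.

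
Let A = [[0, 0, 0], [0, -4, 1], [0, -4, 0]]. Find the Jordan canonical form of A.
The characteristic polynomial is det(xI - A) = x(x + 2)^2, so the eigenvalues are -2 (algebraic multiplicity 2), 0 (algebraic multiplicity 1).

For λ = -2: rank(A + 2I) = 2, rank((A + 2I)^2) = 1. The eigenspace has dimension 3 - 2 = 1, so there is 1 Jordan block; the rank sequence gives block sizes [2].

For λ = 0: algebraic multiplicity 1 gives one 1×1 block.

Assembling the blocks gives the Jordan form J above.

J = [[-2, 1, 0], [0, -2, 0], [0, 0, 0]]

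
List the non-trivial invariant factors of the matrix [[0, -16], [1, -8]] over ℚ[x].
(x + 4)^2

The Jordan structure of A has elementary divisors (x + 4)^2. Arranging the block sizes at each eigenvalue in decreasing order and taking row products gives the invariant factors.

Invariant factors (smallest first, each dividing the next): (x + 4)^2.

Check: the last factor (x + 4)^2 is the minimal polynomial, and the product (x + 4)^2 is the characteristic polynomial.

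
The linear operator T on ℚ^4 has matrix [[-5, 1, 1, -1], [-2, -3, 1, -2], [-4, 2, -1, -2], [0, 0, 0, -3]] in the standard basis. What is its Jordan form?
The characteristic polynomial is det(xI - A) = (x + 3)^4, so the eigenvalues are -3 (algebraic multiplicity 4).

For λ = -3: rank(A + 3I) = 2, rank((A + 3I)^2) = 1, rank((A + 3I)^3) = 0. The eigenspace has dimension 4 - 2 = 2, so there are 2 Jordan blocks; the rank sequence gives block sizes [3, 1].

Assembling the blocks gives the Jordan form J above.

J = [[-3, 1, 0, 0], [0, -3, 1, 0], [0, 0, -3, 0], [0, 0, 0, -3]]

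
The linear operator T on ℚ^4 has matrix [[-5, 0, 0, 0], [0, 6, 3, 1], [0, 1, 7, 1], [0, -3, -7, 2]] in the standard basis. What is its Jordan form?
The characteristic polynomial is det(xI - A) = (x - 5)^3(x + 5), so the eigenvalues are -5 (algebraic multiplicity 1), 5 (algebraic multiplicity 3).

For λ = -5: algebraic multiplicity 1 gives one 1×1 block.

For λ = 5: rank(A - 5I) = 3, rank((A - 5I)^2) = 2, rank((A - 5I)^3) = 1. The eigenspace has dimension 4 - 3 = 1, so there is 1 Jordan block; the rank sequence gives block sizes [3].

Assembling the blocks gives the Jordan form J above.

J = [[-5, 0, 0, 0], [0, 5, 1, 0], [0, 0, 5, 1], [0, 0, 0, 5]]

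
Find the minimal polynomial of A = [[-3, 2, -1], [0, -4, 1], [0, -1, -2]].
The characteristic polynomial factors as (x + 3)^3. The minimal polynomial is ∏(x - λ)^{k_λ} where k_λ is the size of the largest Jordan block at λ.

For λ = -3: rank(A + 3I) = 2, and the largest Jordan block has size 3 (the smallest k with rank((A + 3I)^k) = rank((A + 3I)^(k+1))).

So m_A(x) = (x + 3)^3.

m_A(x) = (x + 3)^3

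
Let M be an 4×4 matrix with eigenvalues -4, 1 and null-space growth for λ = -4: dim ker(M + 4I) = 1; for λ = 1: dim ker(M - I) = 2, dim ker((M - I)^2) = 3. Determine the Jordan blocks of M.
Jordan blocks: (-4, 1), (1, 2), (1, 1)

λ = -4: successive nullity increments [1] count blocks of size ≥ k; block sizes are [1].
λ = 1: successive nullity increments [2, 1] count blocks of size ≥ k; block sizes are [2, 1].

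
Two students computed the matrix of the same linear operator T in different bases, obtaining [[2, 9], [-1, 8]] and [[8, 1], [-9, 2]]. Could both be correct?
Yes.

Two matrices over a field are similar if and only if they have the same invariant factors.

Both A and B have characteristic polynomial (x - 5)^2 and minimal polynomial (x - 5)^2. Computing further, both have invariant factors (x - 5)^2. Hence A and B are similar.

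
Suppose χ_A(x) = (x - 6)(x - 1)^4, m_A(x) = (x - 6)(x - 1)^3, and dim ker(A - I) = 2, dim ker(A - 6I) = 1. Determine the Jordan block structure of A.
Jordan blocks: (1, 3), (1, 1), (6, 1)

λ = 1: algebraic multiplicity 4 (exponent in χ_A), largest block size 3 (exponent in m_A), 2 blocks (geometric multiplicity). These force block sizes [3, 1].
λ = 6: algebraic multiplicity 1 (exponent in χ_A), largest block size 1 (exponent in m_A), 1 block (geometric multiplicity). This forces block sizes [1].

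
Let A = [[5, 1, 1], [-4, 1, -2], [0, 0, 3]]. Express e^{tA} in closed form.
A has Jordan form J = [[3, 1, 0], [0, 3, 0], [0, 0, 3]] with A = PJP^{-1}, so e^{tA} = P e^{tJ} P^{-1}.

For a Jordan block J_k(λ), e^{tJ_k(λ)} = e^{λt} · (I + tN + t^2 N^2/2! + ... + t^{k-1} N^{k-1}/(k-1)!) where N is the nilpotent superdiagonal part.

Assembling the blocks and conjugating back gives the entries of e^{tA} as shown above.

e^{tA} = [[(2*t + 1)*e^{3*t}, t*e^{3*t}, t*e^{3*t}], [-4*t*e^{3*t}, (1 - 2*t)*e^{3*t}, -2*t*e^{3*t}], [0, 0, e^{3*t}]]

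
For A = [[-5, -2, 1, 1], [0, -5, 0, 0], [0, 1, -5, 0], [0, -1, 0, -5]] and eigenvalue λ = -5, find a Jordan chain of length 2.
v_1 = [[1, 0, 0, 1]]^T, v_2 = [[1, 0, 0, 0]]^T

We seek v_1 ∈ ker((A + 5I)^2) \ ker(A + 5I), then set v_{i+1} = (A + 5I) v_i.

One such chain is v_1 = [[1, 0, 0, 1]]^T, v_2 = [[1, 0, 0, 0]]^T. Check: (A + 5I) v_2 = [[0, 0, 0, 0]]^T = 0.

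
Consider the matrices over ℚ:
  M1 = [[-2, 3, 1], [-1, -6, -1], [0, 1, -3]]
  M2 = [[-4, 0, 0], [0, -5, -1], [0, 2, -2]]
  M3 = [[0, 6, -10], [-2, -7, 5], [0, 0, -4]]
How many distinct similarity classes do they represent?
2 classes: {M1}, {M2, M3}

Characteristic polynomials: χ_{M1} = (x + 3)(x + 4)^2, χ_{M2} = (x + 3)(x + 4)^2, χ_{M3} = (x + 3)(x + 4)^2.

{M1}: invariant factors (x + 3)(x + 4)^2.

{M2, M3}: invariant factors x + 4, (x + 3)(x + 4).

Matrices are similar if and only if their invariant-factor lists agree; the partition into similarity classes is {M1}, {M2, M3}.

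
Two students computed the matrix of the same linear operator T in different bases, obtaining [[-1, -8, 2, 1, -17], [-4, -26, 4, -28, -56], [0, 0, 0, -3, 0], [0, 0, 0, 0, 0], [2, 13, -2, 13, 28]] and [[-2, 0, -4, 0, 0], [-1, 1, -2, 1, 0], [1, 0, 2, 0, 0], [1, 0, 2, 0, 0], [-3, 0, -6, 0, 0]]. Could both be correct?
Both have characteristic polynomial x^4(x - 1) and minimal polynomial x^2(x - 1). But rank(A) = 3 for A while rank(B) = 2 for B, so the number of Jordan blocks at λ = 0 differs. A and B are not similar.

No.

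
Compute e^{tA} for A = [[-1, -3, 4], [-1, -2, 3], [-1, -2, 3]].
e^{tA} = [[1 - t, t*(t - 6)/2, t*(8 - t)/2], [-t, t^2/2 - 2*t + 1, t*(6 - t)/2], [-t, t*(t - 4)/2, -t^2/2 + 3*t + 1]]

A has Jordan form J = [[0, 1, 0], [0, 0, 1], [0, 0, 0]] with A = PJP^{-1}, so e^{tA} = P e^{tJ} P^{-1}.

For a Jordan block J_k(λ), e^{tJ_k(λ)} = e^{λt} · (I + tN + t^2 N^2/2! + ... + t^{k-1} N^{k-1}/(k-1)!) where N is the nilpotent superdiagonal part.

Assembling the blocks and conjugating back gives the entries of e^{tA} as shown above.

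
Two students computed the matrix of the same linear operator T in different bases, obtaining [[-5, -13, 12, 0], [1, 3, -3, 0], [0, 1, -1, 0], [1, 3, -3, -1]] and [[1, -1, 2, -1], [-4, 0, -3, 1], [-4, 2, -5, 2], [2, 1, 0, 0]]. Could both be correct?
Yes.

Two matrices over a field are similar if and only if they have the same invariant factors.

Both A and B have characteristic polynomial (x + 1)^4 and minimal polynomial (x + 1)^3. Computing further, both have invariant factors x + 1, (x + 1)^3. Hence A and B are similar.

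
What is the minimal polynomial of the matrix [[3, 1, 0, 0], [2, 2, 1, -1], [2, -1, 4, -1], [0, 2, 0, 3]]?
The characteristic polynomial factors as (x - 3)^4. The minimal polynomial is ∏(x - λ)^{k_λ} where k_λ is the size of the largest Jordan block at λ.

For λ = 3: rank(A - 3I) = 2, and the largest Jordan block has size 3 (the smallest k with rank((A - 3I)^k) = rank((A - 3I)^(k+1))).

So m_A(x) = (x - 3)^3.

m_A(x) = (x - 3)^3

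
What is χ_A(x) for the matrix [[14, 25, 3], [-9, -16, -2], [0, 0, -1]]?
χ_A(x) = (x + 1)^3

xI - A = [[x - 14, -25, -3], [9, x + 16, 2], [0, 0, x + 1]].

Expanding det(xI - A) along the first row:
det(xI - A) = + (x - 14)·det([[x + 16, 2], [0, x + 1]]) - (-25)·det([[9, 2], [0, x + 1]]) + (-3)·det([[9, x + 16], [0, 0]]).

Evaluating gives χ_A(x) = x^3 + 3x^2 + 3x + 1 = (x + 1)^3.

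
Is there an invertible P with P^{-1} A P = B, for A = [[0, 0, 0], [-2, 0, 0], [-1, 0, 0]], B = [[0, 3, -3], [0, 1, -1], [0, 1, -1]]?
Two matrices over a field are similar if and only if they have the same invariant factors.

Both A and B have characteristic polynomial x^3 and minimal polynomial x^2. Computing further, both have invariant factors x, x^2. Hence A and B are similar.

Yes.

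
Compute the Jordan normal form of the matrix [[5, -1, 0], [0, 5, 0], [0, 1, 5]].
The characteristic polynomial is det(xI - A) = (x - 5)^3, so the eigenvalues are 5 (algebraic multiplicity 3).

For λ = 5: rank(A - 5I) = 1, rank((A - 5I)^2) = 0. The eigenspace has dimension 3 - 1 = 2, so there are 2 Jordan blocks; the rank sequence gives block sizes [2, 1].

Assembling the blocks gives the Jordan form J above.

J = [[5, 1, 0], [0, 5, 0], [0, 0, 5]]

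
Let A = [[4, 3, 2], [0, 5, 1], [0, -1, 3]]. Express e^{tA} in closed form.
e^{tA} = [[e^{4*t}, t*(t + 6)*e^{4*t}/2, t*(t + 4)*e^{4*t}/2], [0, (t + 1)*e^{4*t}, t*e^{4*t}], [0, -t*e^{4*t}, (1 - t)*e^{4*t}]]

A has Jordan form J = [[4, 1, 0], [0, 4, 1], [0, 0, 4]] with A = PJP^{-1}, so e^{tA} = P e^{tJ} P^{-1}.

For a Jordan block J_k(λ), e^{tJ_k(λ)} = e^{λt} · (I + tN + t^2 N^2/2! + ... + t^{k-1} N^{k-1}/(k-1)!) where N is the nilpotent superdiagonal part.

Assembling the blocks and conjugating back gives the entries of e^{tA} as shown above.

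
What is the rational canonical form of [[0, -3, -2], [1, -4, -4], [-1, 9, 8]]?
The invariant factors of A (the non-unit diagonal entries of the Smith normal form of xI - A over ℚ[x]) are (x - 2)(x - 1)^2, each dividing the next. The characteristic polynomial is their product, (x - 2)(x - 1)^2.

The rational canonical form is the block-diagonal matrix of companion matrices C(f_i):
R = [[0, 0, 2], [1, 0, -5], [0, 1, 4]].

R = [[0, 0, 2], [1, 0, -5], [0, 1, 4]]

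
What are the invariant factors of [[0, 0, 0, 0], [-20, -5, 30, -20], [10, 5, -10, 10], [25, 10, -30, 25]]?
x(x - 5), x(x - 5)

The Jordan structure of A has elementary divisors x, x, (x - 5), (x - 5). Arranging the block sizes at each eigenvalue in decreasing order and taking row products gives the invariant factors.

Invariant factors (smallest first, each dividing the next): x(x - 5), x(x - 5).

Check: the last factor x(x - 5) is the minimal polynomial, and the product x^2(x - 5)^2 is the characteristic polynomial.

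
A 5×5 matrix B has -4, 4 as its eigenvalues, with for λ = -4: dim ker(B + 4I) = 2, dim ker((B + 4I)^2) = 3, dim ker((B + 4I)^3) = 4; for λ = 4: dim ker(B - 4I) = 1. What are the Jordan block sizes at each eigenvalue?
Jordan blocks: (-4, 3), (-4, 1), (4, 1)

λ = -4: successive nullity increments [2, 1, 1] count blocks of size ≥ k; block sizes are [3, 1].
λ = 4: successive nullity increments [1] count blocks of size ≥ k; block sizes are [1].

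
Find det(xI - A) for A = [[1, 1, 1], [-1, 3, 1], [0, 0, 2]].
χ_A(x) = (x - 2)^3

xI - A = [[x - 1, -1, -1], [1, x - 3, -1], [0, 0, x - 2]].

Expanding det(xI - A) along the first row:
det(xI - A) = + (x - 1)·det([[x - 3, -1], [0, x - 2]]) - (-1)·det([[1, -1], [0, x - 2]]) + (-1)·det([[1, x - 3], [0, 0]]).

Evaluating gives χ_A(x) = x^3 - 6x^2 + 12x - 8 = (x - 2)^3.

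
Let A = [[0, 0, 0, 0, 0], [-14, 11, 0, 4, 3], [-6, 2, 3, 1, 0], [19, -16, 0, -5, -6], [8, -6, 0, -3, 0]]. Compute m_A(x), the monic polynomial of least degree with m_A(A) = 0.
m_A(x) = x^2(x - 3)^2

The characteristic polynomial factors as x^2(x - 3)^3. The minimal polynomial is ∏(x - λ)^{k_λ} where k_λ is the size of the largest Jordan block at λ.

For λ = 0: rank(A) = 4, and the largest Jordan block has size 2 (the smallest k with rank(A^k) = rank(A^(k+1))).
For λ = 3: rank(A - 3I) = 3, and the largest Jordan block has size 2 (the smallest k with rank((A - 3I)^k) = rank((A - 3I)^(k+1))).

So m_A(x) = x^2(x - 3)^2.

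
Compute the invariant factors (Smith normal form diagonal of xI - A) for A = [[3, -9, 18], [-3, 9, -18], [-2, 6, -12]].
x, x^2

The Jordan structure of A has elementary divisors x^2, x. Arranging the block sizes at each eigenvalue in decreasing order and taking row products gives the invariant factors.

Invariant factors (smallest first, each dividing the next): x, x^2.

Check: the last factor x^2 is the minimal polynomial, and the product x^3 is the characteristic polynomial.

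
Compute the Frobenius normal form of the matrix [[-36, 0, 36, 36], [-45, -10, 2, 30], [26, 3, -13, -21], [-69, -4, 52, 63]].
The invariant factors of A (the non-unit diagonal entries of the Smith normal form of xI - A over ℚ[x]) are (x - 3)(x - 2)^2(x + 3), each dividing the next. The characteristic polynomial is their product, (x - 3)(x - 2)^2(x + 3).

The rational canonical form is the block-diagonal matrix of companion matrices C(f_i):
R = [[0, 0, 0, 36], [1, 0, 0, -36], [0, 1, 0, 5], [0, 0, 1, 4]].

R = [[0, 0, 0, 36], [1, 0, 0, -36], [0, 1, 0, 5], [0, 0, 1, 4]]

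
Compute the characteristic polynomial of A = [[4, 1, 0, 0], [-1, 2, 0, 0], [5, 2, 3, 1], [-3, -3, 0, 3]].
χ_A(x) = (x - 3)^4

xI - A = [[x - 4, -1, 0, 0], [1, x - 2, 0, 0], [-5, -2, x - 3, -1], [3, 3, 0, x - 3]].

Expanding det(xI - A) along the first row:
det(xI - A) = + (x - 4)·det([[x - 2, 0, 0], [-2, x - 3, -1], [3, 0, x - 3]]) - (-1)·det([[1, 0, 0], [-5, x - 3, -1], [3, 0, x - 3]]) + (0)·det([[1, x - 2, 0], [-5, -2, -1], [3, 3, x - 3]]) - (0)·det([[1, x - 2, 0], [-5, -2, x - 3], [3, 3, 0]]).

Evaluating gives χ_A(x) = x^4 - 12x^3 + 54x^2 - 108x + 81 = (x - 3)^4.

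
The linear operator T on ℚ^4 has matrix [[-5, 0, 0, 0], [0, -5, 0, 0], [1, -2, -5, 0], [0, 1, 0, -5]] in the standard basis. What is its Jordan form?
The characteristic polynomial is det(xI - A) = (x + 5)^4, so the eigenvalues are -5 (algebraic multiplicity 4).

For λ = -5: rank(A + 5I) = 2, rank((A + 5I)^2) = 0. The eigenspace has dimension 4 - 2 = 2, so there are 2 Jordan blocks; the rank sequence gives block sizes [2, 2].

Assembling the blocks gives the Jordan form J above.

J = [[-5, 1, 0, 0], [0, -5, 0, 0], [0, 0, -5, 1], [0, 0, 0, -5]]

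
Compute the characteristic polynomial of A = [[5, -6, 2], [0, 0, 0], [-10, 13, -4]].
χ_A(x) = x^2(x - 1)

xI - A = [[x - 5, 6, -2], [0, x, 0], [10, -13, x + 4]].

Expanding det(xI - A) along the first row:
det(xI - A) = + (x - 5)·det([[x, 0], [-13, x + 4]]) - (6)·det([[0, 0], [10, x + 4]]) + (-2)·det([[0, x], [10, -13]]).

Evaluating gives χ_A(x) = x^3 - x^2 = x^2(x - 1).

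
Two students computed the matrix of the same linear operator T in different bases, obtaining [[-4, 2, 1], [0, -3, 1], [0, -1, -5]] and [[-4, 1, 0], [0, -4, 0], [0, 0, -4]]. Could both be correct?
Both have characteristic polynomial (x + 4)^3, but the minimal polynomial of A is (x + 4)^3 while the minimal polynomial of B is (x + 4)^2. The minimal polynomial is a similarity invariant, so A and B are not similar.

No.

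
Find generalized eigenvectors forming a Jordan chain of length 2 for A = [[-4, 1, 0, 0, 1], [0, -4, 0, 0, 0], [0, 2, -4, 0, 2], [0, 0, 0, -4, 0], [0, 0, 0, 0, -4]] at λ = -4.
v_1 = [[0, 1, 0, 0, 0]]^T, v_2 = [[1, 0, 2, 0, 0]]^T

We seek v_1 ∈ ker((A + 4I)^2) \ ker(A + 4I), then set v_{i+1} = (A + 4I) v_i.

One such chain is v_1 = [[0, 1, 0, 0, 0]]^T, v_2 = [[1, 0, 2, 0, 0]]^T. Check: (A + 4I) v_2 = [[0, 0, 0, 0, 0]]^T = 0.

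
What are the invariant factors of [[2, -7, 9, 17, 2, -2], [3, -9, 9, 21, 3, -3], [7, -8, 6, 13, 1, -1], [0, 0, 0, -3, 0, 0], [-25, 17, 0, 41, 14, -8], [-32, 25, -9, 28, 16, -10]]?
The Jordan structure of A has elementary divisors (x + 3)^2, (x + 3), (x + 3), (x - 6), (x - 6). Arranging the block sizes at each eigenvalue in decreasing order and taking row products gives the invariant factors.

Invariant factors (smallest first, each dividing the next): x + 3, (x - 6)(x + 3), (x - 6)(x + 3)^2.

Check: the last factor (x - 6)(x + 3)^2 is the minimal polynomial, and the product (x - 6)^2(x + 3)^4 is the characteristic polynomial.

x + 3, (x - 6)(x + 3), (x - 6)(x + 3)^2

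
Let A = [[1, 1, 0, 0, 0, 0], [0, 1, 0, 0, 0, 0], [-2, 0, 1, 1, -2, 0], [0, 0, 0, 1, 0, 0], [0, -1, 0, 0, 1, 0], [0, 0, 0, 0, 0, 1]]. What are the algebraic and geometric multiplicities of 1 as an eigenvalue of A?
algebraic multiplicity 6, geometric multiplicity 4

The characteristic polynomial is (x - 1)^6, so the factor x - 1 appears with exponent 6: the algebraic multiplicity is 6.

rank(A - I) = 2, so the eigenspace has dimension 6 - 2 = 4: the geometric multiplicity is 4.

Since 4 < 6, A is not diagonalizable.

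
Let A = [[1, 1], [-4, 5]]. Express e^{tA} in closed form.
e^{tA} = [[(1 - 2*t)*e^{3*t}, t*e^{3*t}], [-4*t*e^{3*t}, (2*t + 1)*e^{3*t}]]

A has Jordan form J = [[3, 1], [0, 3]] with A = PJP^{-1}, so e^{tA} = P e^{tJ} P^{-1}.

For a Jordan block J_k(λ), e^{tJ_k(λ)} = e^{λt} · (I + tN + t^2 N^2/2! + ... + t^{k-1} N^{k-1}/(k-1)!) where N is the nilpotent superdiagonal part.

Assembling the blocks and conjugating back gives the entries of e^{tA} as shown above.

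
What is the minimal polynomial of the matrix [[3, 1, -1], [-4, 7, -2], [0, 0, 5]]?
The characteristic polynomial factors as (x - 5)^3. The minimal polynomial is ∏(x - λ)^{k_λ} where k_λ is the size of the largest Jordan block at λ.

For λ = 5: rank(A - 5I) = 1, and the largest Jordan block has size 2 (the smallest k with rank((A - 5I)^k) = rank((A - 5I)^(k+1))).

So m_A(x) = (x - 5)^2.

m_A(x) = (x - 5)^2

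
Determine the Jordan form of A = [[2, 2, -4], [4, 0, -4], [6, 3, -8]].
The characteristic polynomial is det(xI - A) = (x + 2)^3, so the eigenvalues are -2 (algebraic multiplicity 3).

For λ = -2: rank(A + 2I) = 1, rank((A + 2I)^2) = 0. The eigenspace has dimension 3 - 1 = 2, so there are 2 Jordan blocks; the rank sequence gives block sizes [2, 1].

Assembling the blocks gives the Jordan form J above.

J = [[-2, 1, 0], [0, -2, 0], [0, 0, -2]]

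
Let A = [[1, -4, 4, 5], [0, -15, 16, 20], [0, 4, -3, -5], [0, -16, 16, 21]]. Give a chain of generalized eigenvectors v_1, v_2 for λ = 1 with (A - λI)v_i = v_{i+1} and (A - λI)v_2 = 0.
We seek v_1 ∈ ker((A - I)^2) \ ker(A - I), then set v_{i+1} = (A - I) v_i.

One such chain is v_1 = [[0, 1, 0, 1]]^T, v_2 = [[1, 4, -1, 4]]^T. Check: (A - I) v_2 = [[0, 0, 0, 0]]^T = 0.

v_1 = [[0, 1, 0, 1]]^T, v_2 = [[1, 4, -1, 4]]^T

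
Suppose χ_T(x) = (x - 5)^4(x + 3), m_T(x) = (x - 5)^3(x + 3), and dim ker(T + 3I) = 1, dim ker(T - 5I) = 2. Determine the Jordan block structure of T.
Jordan blocks: (-3, 1), (5, 3), (5, 1)

λ = -3: algebraic multiplicity 1 (exponent in χ_T), largest block size 1 (exponent in m_T), 1 block (geometric multiplicity). This forces block sizes [1].
λ = 5: algebraic multiplicity 4 (exponent in χ_T), largest block size 3 (exponent in m_T), 2 blocks (geometric multiplicity). These force block sizes [3, 1].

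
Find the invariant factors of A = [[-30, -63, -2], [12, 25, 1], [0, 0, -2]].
The Jordan structure of A has elementary divisors (x + 3), (x + 2)^2. Arranging the block sizes at each eigenvalue in decreasing order and taking row products gives the invariant factors.

Invariant factors (smallest first, each dividing the next): (x + 2)^2(x + 3).

Check: the last factor (x + 2)^2(x + 3) is the minimal polynomial, and the product (x + 2)^2(x + 3) is the characteristic polynomial.

(x + 2)^2(x + 3)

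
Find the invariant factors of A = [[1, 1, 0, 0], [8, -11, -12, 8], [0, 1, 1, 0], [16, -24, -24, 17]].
The Jordan structure of A has elementary divisors (x - 1), (x - 1), (x - 3)^2. Arranging the block sizes at each eigenvalue in decreasing order and taking row products gives the invariant factors.

Invariant factors (smallest first, each dividing the next): x - 1, (x - 3)^2(x - 1).

Check: the last factor (x - 3)^2(x - 1) is the minimal polynomial, and the product (x - 3)^2(x - 1)^2 is the characteristic polynomial.

x - 1, (x - 3)^2(x - 1)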